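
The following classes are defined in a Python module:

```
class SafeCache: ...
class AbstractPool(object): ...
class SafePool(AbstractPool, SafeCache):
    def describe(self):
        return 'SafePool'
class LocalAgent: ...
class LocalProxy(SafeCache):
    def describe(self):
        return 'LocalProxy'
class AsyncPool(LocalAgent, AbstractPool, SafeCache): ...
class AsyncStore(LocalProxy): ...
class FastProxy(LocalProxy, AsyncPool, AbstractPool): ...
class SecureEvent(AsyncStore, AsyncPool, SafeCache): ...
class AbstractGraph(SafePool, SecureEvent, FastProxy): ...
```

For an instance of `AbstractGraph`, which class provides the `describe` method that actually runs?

SafePool

L[AbstractGraph] = AbstractGraph + merge(L[SafePool], L[SecureEvent], L[FastProxy], [SafePool SecureEvent FastProxy])
  take SafePool:  [SafePool AbstractPool SafeCache object] + [SecureEvent AsyncStore LocalProxy AsyncPool LocalAgent AbstractPool SafeCache object] + [FastProxy LocalProxy AsyncPool LocalAgent AbstractPool SafeCache object] + [SafePool SecureEvent FastProxy]
  take SecureEvent:  [AbstractPool SafeCache object] + [SecureEvent AsyncStore LocalProxy AsyncPool LocalAgent AbstractPool SafeCache object] + [FastProxy LocalProxy AsyncPool LocalAgent AbstractPool SafeCache object] + [SecureEvent FastProxy]
  take AsyncStore:  [AbstractPool SafeCache object] + [AsyncStore LocalProxy AsyncPool LocalAgent AbstractPool SafeCache object] + [FastProxy LocalProxy AsyncPool LocalAgent AbstractPool SafeCache object] + [FastProxy]
  take FastProxy:  [AbstractPool SafeCache object] + [LocalProxy AsyncPool LocalAgent AbstractPool SafeCache object] + [FastProxy LocalProxy AsyncPool LocalAgent AbstractPool SafeCache object] + [FastProxy]
  take LocalProxy:  [AbstractPool SafeCache object] + [LocalProxy AsyncPool LocalAgent AbstractPool SafeCache object] + [LocalProxy AsyncPool LocalAgent AbstractPool SafeCache object]
  take AsyncPool:  [AbstractPool SafeCache object] + [AsyncPool LocalAgent AbstractPool SafeCache object] + [AsyncPool LocalAgent AbstractPool SafeCache object]
  take LocalAgent:  [AbstractPool SafeCache object] + [LocalAgent AbstractPool SafeCache object] + [LocalAgent AbstractPool SafeCache object]
  take AbstractPool:  [AbstractPool SafeCache object] + [AbstractPool SafeCache object] + [AbstractPool SafeCache object]
  take SafeCache:  [SafeCache object] + [SafeCache object] + [SafeCache object]
  take object:  [object] + [object] + [object]
MRO: AbstractGraph SafePool SecureEvent AsyncStore FastProxy LocalProxy AsyncPool LocalAgent AbstractPool SafeCache object
describe is defined in: LocalProxy, SafePool. First along the MRO is SafePool.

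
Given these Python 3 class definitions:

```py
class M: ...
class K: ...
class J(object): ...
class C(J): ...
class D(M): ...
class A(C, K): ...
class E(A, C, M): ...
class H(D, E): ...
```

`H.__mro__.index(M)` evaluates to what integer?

7

L[H] = H + merge(L[D], L[E], [D E])
  take D:  [D M object] + [E A C J K M object] + [D E]
  take E:  [M object] + [E A C J K M object] + [E]
  take A:  [M object] + [A C J K M object]
  take C:  [M object] + [C J K M object]
  take J:  [M object] + [J K M object]
  take K:  [M object] + [K M object]
  take M:  [M object] + [M object]
  take object:  [object] + [object]
MRO: H D E A C J K M object
M sits at index 7.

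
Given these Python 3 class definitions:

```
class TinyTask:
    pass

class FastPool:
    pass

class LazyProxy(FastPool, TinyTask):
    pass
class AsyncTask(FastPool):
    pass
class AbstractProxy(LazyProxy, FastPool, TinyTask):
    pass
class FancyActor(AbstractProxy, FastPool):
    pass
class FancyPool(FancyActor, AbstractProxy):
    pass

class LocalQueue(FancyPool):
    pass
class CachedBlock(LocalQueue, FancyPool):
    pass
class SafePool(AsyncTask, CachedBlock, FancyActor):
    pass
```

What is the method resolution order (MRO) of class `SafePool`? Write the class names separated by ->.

L[SafePool] = SafePool + merge(L[AsyncTask], L[CachedBlock], L[FancyActor], [AsyncTask CachedBlock FancyActor])
  take AsyncTask:  [AsyncTask FastPool object] + [CachedBlock LocalQueue FancyPool FancyActor AbstractProxy LazyProxy FastPool TinyTask object] + [FancyActor AbstractProxy LazyProxy FastPool TinyTask object] + [AsyncTask CachedBlock FancyActor]
  take CachedBlock:  [FastPool object] + [CachedBlock LocalQueue FancyPool FancyActor AbstractProxy LazyProxy FastPool TinyTask object] + [FancyActor AbstractProxy LazyProxy FastPool TinyTask object] + [CachedBlock FancyActor]
  take LocalQueue:  [FastPool object] + [LocalQueue FancyPool FancyActor AbstractProxy LazyProxy FastPool TinyTask object] + [FancyActor AbstractProxy LazyProxy FastPool TinyTask object] + [FancyActor]
  take FancyPool:  [FastPool object] + [FancyPool FancyActor AbstractProxy LazyProxy FastPool TinyTask object] + [FancyActor AbstractProxy LazyProxy FastPool TinyTask object] + [FancyActor]
  take FancyActor:  [FastPool object] + [FancyActor AbstractProxy LazyProxy FastPool TinyTask object] + [FancyActor AbstractProxy LazyProxy FastPool TinyTask object] + [FancyActor]
  take AbstractProxy:  [FastPool object] + [AbstractProxy LazyProxy FastPool TinyTask object] + [AbstractProxy LazyProxy FastPool TinyTask object]
  take LazyProxy:  [FastPool object] + [LazyProxy FastPool TinyTask object] + [LazyProxy FastPool TinyTask object]
  take FastPool:  [FastPool object] + [FastPool TinyTask object] + [FastPool TinyTask object]
  take TinyTask:  [object] + [TinyTask object] + [TinyTask object]
  take object:  [object] + [object] + [object]

SafePool -> AsyncTask -> CachedBlock -> LocalQueue -> FancyPool -> FancyActor -> AbstractProxy -> LazyProxy -> FastPool -> TinyTask -> object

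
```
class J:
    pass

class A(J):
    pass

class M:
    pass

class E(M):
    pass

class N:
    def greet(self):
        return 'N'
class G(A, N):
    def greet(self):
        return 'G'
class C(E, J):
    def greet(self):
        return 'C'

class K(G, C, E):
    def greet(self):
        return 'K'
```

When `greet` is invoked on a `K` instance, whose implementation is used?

K

L[K] = K + merge(L[G], L[C], L[E], [G C E])
  take G:  [G A J N object] + [C E M J object] + [E M object] + [G C E]
  take A:  [A J N object] + [C E M J object] + [E M object] + [C E]
  take C:  [J N object] + [C E M J object] + [E M object] + [C E]
  take E:  [J N object] + [E M J object] + [E M object] + [E]
  take M:  [J N object] + [M J object] + [M object]
  take J:  [J N object] + [J object] + [object]
  take N:  [N object] + [object] + [object]
  take object:  [object] + [object] + [object]
MRO: K G A C E M J N object
greet is defined in: C, G, K, N. First along the MRO is K.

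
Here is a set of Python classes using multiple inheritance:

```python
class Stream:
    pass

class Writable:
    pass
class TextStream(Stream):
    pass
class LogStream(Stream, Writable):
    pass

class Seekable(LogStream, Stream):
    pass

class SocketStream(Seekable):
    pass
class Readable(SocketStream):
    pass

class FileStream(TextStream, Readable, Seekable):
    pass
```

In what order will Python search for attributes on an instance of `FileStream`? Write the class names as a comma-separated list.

L[FileStream] = FileStream + merge(L[TextStream], L[Readable], L[Seekable], [TextStream Readable Seekable])
  take TextStream:  [TextStream Stream object] + [Readable SocketStream Seekable LogStream Stream Writable object] + [Seekable LogStream Stream Writable object] + [TextStream Readable Seekable]
  take Readable:  [Stream object] + [Readable SocketStream Seekable LogStream Stream Writable object] + [Seekable LogStream Stream Writable object] + [Readable Seekable]
  take SocketStream:  [Stream object] + [SocketStream Seekable LogStream Stream Writable object] + [Seekable LogStream Stream Writable object] + [Seekable]
  take Seekable:  [Stream object] + [Seekable LogStream Stream Writable object] + [Seekable LogStream Stream Writable object] + [Seekable]
  take LogStream:  [Stream object] + [LogStream Stream Writable object] + [LogStream Stream Writable object]
  take Stream:  [Stream object] + [Stream Writable object] + [Stream Writable object]
  take Writable:  [object] + [Writable object] + [Writable object]
  take object:  [object] + [object] + [object]

FileStream, TextStream, Readable, SocketStream, Seekable, LogStream, Stream, Writable, object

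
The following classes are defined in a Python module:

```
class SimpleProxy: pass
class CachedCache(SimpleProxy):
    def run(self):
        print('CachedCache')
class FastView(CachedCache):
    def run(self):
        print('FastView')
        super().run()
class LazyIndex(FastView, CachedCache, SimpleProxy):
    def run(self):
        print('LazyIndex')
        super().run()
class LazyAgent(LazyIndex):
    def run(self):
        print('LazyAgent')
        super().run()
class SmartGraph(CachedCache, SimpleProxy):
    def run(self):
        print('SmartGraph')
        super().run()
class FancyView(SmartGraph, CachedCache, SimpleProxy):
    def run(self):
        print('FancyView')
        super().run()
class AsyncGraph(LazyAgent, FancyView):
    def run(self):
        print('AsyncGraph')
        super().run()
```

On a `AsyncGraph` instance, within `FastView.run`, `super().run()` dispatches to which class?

FancyView

L[AsyncGraph] = AsyncGraph + merge(L[LazyAgent], L[FancyView], [LazyAgent FancyView])
  take LazyAgent:  [LazyAgent LazyIndex FastView CachedCache SimpleProxy object] + [FancyView SmartGraph CachedCache SimpleProxy object] + [LazyAgent FancyView]
  take LazyIndex:  [LazyIndex FastView CachedCache SimpleProxy object] + [FancyView SmartGraph CachedCache SimpleProxy object] + [FancyView]
  take FastView:  [FastView CachedCache SimpleProxy object] + [FancyView SmartGraph CachedCache SimpleProxy object] + [FancyView]
  take FancyView:  [CachedCache SimpleProxy object] + [FancyView SmartGraph CachedCache SimpleProxy object] + [FancyView]
  take SmartGraph:  [CachedCache SimpleProxy object] + [SmartGraph CachedCache SimpleProxy object]
  take CachedCache:  [CachedCache SimpleProxy object] + [CachedCache SimpleProxy object]
  take SimpleProxy:  [SimpleProxy object] + [SimpleProxy object]
  take object:  [object] + [object]
MRO: AsyncGraph LazyAgent LazyIndex FastView FancyView SmartGraph CachedCache SimpleProxy object
super() in FastView.run on a AsyncGraph instance goes to the class after FastView in AsyncGraph's MRO: FancyView.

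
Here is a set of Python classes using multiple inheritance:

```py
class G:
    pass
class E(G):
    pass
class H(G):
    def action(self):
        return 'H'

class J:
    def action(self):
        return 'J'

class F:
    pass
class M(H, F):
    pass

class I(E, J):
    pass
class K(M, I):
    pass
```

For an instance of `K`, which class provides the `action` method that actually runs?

H

L[K] = K + merge(L[M], L[I], [M I])
  take M:  [M H G F object] + [I E G J object] + [M I]
  take H:  [H G F object] + [I E G J object] + [I]
  take I:  [G F object] + [I E G J object] + [I]
  take E:  [G F object] + [E G J object]
  take G:  [G F object] + [G J object]
  take F:  [F object] + [J object]
  take J:  [object] + [J object]
  take object:  [object] + [object]
MRO: K M H I E G F J object
action is defined in: H, J. First along the MRO is H.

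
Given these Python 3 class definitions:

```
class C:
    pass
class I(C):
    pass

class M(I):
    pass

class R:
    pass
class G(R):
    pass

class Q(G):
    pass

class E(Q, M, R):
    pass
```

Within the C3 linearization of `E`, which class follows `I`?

L[E] = E + merge(L[Q], L[M], L[R], [Q M R])
  take Q:  [Q G R object] + [M I C object] + [R object] + [Q M R]
  take G:  [G R object] + [M I C object] + [R object] + [M R]
  take M:  [R object] + [M I C object] + [R object] + [M R]
  take R:  [R object] + [I C object] + [R object] + [R]
  take I:  [object] + [I C object] + [object]
  take C:  [object] + [C object] + [object]
  take object:  [object] + [object] + [object]
MRO: E Q G M R I C object
I is at position 5; next is C.

C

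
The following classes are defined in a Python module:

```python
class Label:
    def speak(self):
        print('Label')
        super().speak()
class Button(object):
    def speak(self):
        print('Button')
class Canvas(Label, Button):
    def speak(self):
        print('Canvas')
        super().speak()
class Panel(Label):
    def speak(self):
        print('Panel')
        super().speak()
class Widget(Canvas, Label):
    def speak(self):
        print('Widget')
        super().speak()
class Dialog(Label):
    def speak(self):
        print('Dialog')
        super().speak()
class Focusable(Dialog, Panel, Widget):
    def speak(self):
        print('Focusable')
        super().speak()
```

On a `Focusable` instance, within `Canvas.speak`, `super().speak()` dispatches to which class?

Label

L[Focusable] = Focusable + merge(L[Dialog], L[Panel], L[Widget], [Dialog Panel Widget])
  take Dialog:  [Dialog Label object] + [Panel Label object] + [Widget Canvas Label Button object] + [Dialog Panel Widget]
  take Panel:  [Label object] + [Panel Label object] + [Widget Canvas Label Button object] + [Panel Widget]
  take Widget:  [Label object] + [Label object] + [Widget Canvas Label Button object] + [Widget]
  take Canvas:  [Label object] + [Label object] + [Canvas Label Button object]
  take Label:  [Label object] + [Label object] + [Label Button object]
  take Button:  [object] + [object] + [Button object]
  take object:  [object] + [object] + [object]
MRO: Focusable Dialog Panel Widget Canvas Label Button object
super() in Canvas.speak on a Focusable instance goes to the class after Canvas in Focusable's MRO: Label.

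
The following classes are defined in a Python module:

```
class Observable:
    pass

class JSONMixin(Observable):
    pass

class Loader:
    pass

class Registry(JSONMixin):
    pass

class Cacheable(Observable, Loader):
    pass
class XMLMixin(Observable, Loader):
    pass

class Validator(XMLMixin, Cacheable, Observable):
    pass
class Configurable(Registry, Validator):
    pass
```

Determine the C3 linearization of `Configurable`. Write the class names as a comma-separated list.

L[Configurable] = Configurable + merge(L[Registry], L[Validator], [Registry Validator])
  take Registry:  [Registry JSONMixin Observable object] + [Validator XMLMixin Cacheable Observable Loader object] + [Registry Validator]
  take JSONMixin:  [JSONMixin Observable object] + [Validator XMLMixin Cacheable Observable Loader object] + [Validator]
  take Validator:  [Observable object] + [Validator XMLMixin Cacheable Observable Loader object] + [Validator]
  take XMLMixin:  [Observable object] + [XMLMixin Cacheable Observable Loader object]
  take Cacheable:  [Observable object] + [Cacheable Observable Loader object]
  take Observable:  [Observable object] + [Observable Loader object]
  take Loader:  [object] + [Loader object]
  take object:  [object] + [object]

Configurable, Registry, JSONMixin, Validator, XMLMixin, Cacheable, Observable, Loader, object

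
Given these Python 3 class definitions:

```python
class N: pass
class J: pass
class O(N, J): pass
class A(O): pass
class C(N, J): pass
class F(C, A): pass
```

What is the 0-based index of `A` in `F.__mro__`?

L[F] = F + merge(L[C], L[A], [C A])
  take C:  [C N J object] + [A O N J object] + [C A]
  take A:  [N J object] + [A O N J object] + [A]
  take O:  [N J object] + [O N J object]
  take N:  [N J object] + [N J object]
  take J:  [J object] + [J object]
  take object:  [object] + [object]
MRO: F C A O N J object
A sits at index 2.

2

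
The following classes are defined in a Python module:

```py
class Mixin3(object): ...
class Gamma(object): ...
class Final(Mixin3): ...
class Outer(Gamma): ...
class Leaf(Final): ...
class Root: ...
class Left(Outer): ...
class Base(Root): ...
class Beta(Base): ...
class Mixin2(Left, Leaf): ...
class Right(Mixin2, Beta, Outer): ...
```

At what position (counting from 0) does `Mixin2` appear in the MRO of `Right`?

1

L[Right] = Right + merge(L[Mixin2], L[Beta], L[Outer], [Mixin2 Beta Outer])
  take Mixin2:  [Mixin2 Left Outer Gamma Leaf Final Mixin3 object] + [Beta Base Root object] + [Outer Gamma object] + [Mixin2 Beta Outer]
  take Left:  [Left Outer Gamma Leaf Final Mixin3 object] + [Beta Base Root object] + [Outer Gamma object] + [Beta Outer]
  take Beta:  [Outer Gamma Leaf Final Mixin3 object] + [Beta Base Root object] + [Outer Gamma object] + [Beta Outer]
  take Outer:  [Outer Gamma Leaf Final Mixin3 object] + [Base Root object] + [Outer Gamma object] + [Outer]
  take Gamma:  [Gamma Leaf Final Mixin3 object] + [Base Root object] + [Gamma object]
  take Leaf:  [Leaf Final Mixin3 object] + [Base Root object] + [object]
  take Final:  [Final Mixin3 object] + [Base Root object] + [object]
  take Mixin3:  [Mixin3 object] + [Base Root object] + [object]
  take Base:  [object] + [Base Root object] + [object]
  take Root:  [object] + [Root object] + [object]
  take object:  [object] + [object] + [object]
MRO: Right Mixin2 Left Beta Outer Gamma Leaf Final Mixin3 Base Root object
Mixin2 sits at index 1.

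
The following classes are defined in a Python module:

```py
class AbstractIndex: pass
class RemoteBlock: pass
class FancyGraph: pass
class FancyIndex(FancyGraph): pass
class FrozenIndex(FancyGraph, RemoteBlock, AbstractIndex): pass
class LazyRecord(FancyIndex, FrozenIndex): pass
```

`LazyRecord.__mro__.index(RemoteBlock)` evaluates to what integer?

4

L[LazyRecord] = LazyRecord + merge(L[FancyIndex], L[FrozenIndex], [FancyIndex FrozenIndex])
  take FancyIndex:  [FancyIndex FancyGraph object] + [FrozenIndex FancyGraph RemoteBlock AbstractIndex object] + [FancyIndex FrozenIndex]
  take FrozenIndex:  [FancyGraph object] + [FrozenIndex FancyGraph RemoteBlock AbstractIndex object] + [FrozenIndex]
  take FancyGraph:  [FancyGraph object] + [FancyGraph RemoteBlock AbstractIndex object]
  take RemoteBlock:  [object] + [RemoteBlock AbstractIndex object]
  take AbstractIndex:  [object] + [AbstractIndex object]
  take object:  [object] + [object]
MRO: LazyRecord FancyIndex FrozenIndex FancyGraph RemoteBlock AbstractIndex object
RemoteBlock sits at index 4.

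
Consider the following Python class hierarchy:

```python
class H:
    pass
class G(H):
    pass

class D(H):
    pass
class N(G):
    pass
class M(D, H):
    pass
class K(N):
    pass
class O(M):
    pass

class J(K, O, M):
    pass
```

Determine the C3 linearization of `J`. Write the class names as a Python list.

L[J] = J + merge(L[K], L[O], L[M], [K O M])
  take K:  [K N G H object] + [O M D H object] + [M D H object] + [K O M]
  take N:  [N G H object] + [O M D H object] + [M D H object] + [O M]
  take G:  [G H object] + [O M D H object] + [M D H object] + [O M]
  take O:  [H object] + [O M D H object] + [M D H object] + [O M]
  take M:  [H object] + [M D H object] + [M D H object] + [M]
  take D:  [H object] + [D H object] + [D H object]
  take H:  [H object] + [H object] + [H object]
  take object:  [object] + [object] + [object]

[J, K, N, G, O, M, D, H, object]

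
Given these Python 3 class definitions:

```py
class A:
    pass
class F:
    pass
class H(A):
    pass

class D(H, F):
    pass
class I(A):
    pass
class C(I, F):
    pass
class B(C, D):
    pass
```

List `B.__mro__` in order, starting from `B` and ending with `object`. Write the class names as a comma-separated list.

B, C, I, D, H, A, F, object

L[B] = B + merge(L[C], L[D], [C D])
  take C:  [C I A F object] + [D H A F object] + [C D]
  take I:  [I A F object] + [D H A F object] + [D]
  take D:  [A F object] + [D H A F object] + [D]
  take H:  [A F object] + [H A F object]
  take A:  [A F object] + [A F object]
  take F:  [F object] + [F object]
  take object:  [object] + [object]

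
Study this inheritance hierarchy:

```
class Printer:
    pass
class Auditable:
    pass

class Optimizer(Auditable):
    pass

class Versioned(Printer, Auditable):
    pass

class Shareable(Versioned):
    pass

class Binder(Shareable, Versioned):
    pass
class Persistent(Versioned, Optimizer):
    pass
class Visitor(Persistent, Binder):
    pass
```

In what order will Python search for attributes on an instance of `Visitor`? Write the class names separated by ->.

L[Visitor] = Visitor + merge(L[Persistent], L[Binder], [Persistent Binder])
  take Persistent:  [Persistent Versioned Printer Optimizer Auditable object] + [Binder Shareable Versioned Printer Auditable object] + [Persistent Binder]
  take Binder:  [Versioned Printer Optimizer Auditable object] + [Binder Shareable Versioned Printer Auditable object] + [Binder]
  take Shareable:  [Versioned Printer Optimizer Auditable object] + [Shareable Versioned Printer Auditable object]
  take Versioned:  [Versioned Printer Optimizer Auditable object] + [Versioned Printer Auditable object]
  take Printer:  [Printer Optimizer Auditable object] + [Printer Auditable object]
  take Optimizer:  [Optimizer Auditable object] + [Auditable object]
  take Auditable:  [Auditable object] + [Auditable object]
  take object:  [object] + [object]

Visitor -> Persistent -> Binder -> Shareable -> Versioned -> Printer -> Optimizer -> Auditable -> object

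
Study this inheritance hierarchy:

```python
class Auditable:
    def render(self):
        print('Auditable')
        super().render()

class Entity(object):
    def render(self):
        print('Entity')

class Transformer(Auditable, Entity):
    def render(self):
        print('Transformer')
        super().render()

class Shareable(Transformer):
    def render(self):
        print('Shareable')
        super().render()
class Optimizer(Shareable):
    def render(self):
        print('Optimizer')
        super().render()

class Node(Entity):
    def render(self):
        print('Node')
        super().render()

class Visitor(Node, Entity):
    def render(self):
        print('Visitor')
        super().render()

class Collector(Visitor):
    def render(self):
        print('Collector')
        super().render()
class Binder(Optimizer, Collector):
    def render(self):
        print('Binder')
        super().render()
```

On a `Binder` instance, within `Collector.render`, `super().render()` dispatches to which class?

Visitor

L[Binder] = Binder + merge(L[Optimizer], L[Collector], [Optimizer Collector])
  take Optimizer:  [Optimizer Shareable Transformer Auditable Entity object] + [Collector Visitor Node Entity object] + [Optimizer Collector]
  take Shareable:  [Shareable Transformer Auditable Entity object] + [Collector Visitor Node Entity object] + [Collector]
  take Transformer:  [Transformer Auditable Entity object] + [Collector Visitor Node Entity object] + [Collector]
  take Auditable:  [Auditable Entity object] + [Collector Visitor Node Entity object] + [Collector]
  take Collector:  [Entity object] + [Collector Visitor Node Entity object] + [Collector]
  take Visitor:  [Entity object] + [Visitor Node Entity object]
  take Node:  [Entity object] + [Node Entity object]
  take Entity:  [Entity object] + [Entity object]
  take object:  [object] + [object]
MRO: Binder Optimizer Shareable Transformer Auditable Collector Visitor Node Entity object
super() in Collector.render on a Binder instance goes to the class after Collector in Binder's MRO: Visitor.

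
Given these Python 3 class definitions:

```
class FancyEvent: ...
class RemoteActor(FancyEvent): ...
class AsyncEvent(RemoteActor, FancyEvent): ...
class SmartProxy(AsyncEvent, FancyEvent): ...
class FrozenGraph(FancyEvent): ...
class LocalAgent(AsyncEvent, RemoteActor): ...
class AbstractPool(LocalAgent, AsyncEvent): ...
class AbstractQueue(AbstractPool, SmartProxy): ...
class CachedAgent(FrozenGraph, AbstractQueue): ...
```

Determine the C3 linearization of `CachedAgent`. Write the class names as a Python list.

L[CachedAgent] = CachedAgent + merge(L[FrozenGraph], L[AbstractQueue], [FrozenGraph AbstractQueue])
  take FrozenGraph:  [FrozenGraph FancyEvent object] + [AbstractQueue AbstractPool LocalAgent SmartProxy AsyncEvent RemoteActor FancyEvent object] + [FrozenGraph AbstractQueue]
  take AbstractQueue:  [FancyEvent object] + [AbstractQueue AbstractPool LocalAgent SmartProxy AsyncEvent RemoteActor FancyEvent object] + [AbstractQueue]
  take AbstractPool:  [FancyEvent object] + [AbstractPool LocalAgent SmartProxy AsyncEvent RemoteActor FancyEvent object]
  take LocalAgent:  [FancyEvent object] + [LocalAgent SmartProxy AsyncEvent RemoteActor FancyEvent object]
  take SmartProxy:  [FancyEvent object] + [SmartProxy AsyncEvent RemoteActor FancyEvent object]
  take AsyncEvent:  [FancyEvent object] + [AsyncEvent RemoteActor FancyEvent object]
  take RemoteActor:  [FancyEvent object] + [RemoteActor FancyEvent object]
  take FancyEvent:  [FancyEvent object] + [FancyEvent object]
  take object:  [object] + [object]

[CachedAgent, FrozenGraph, AbstractQueue, AbstractPool, LocalAgent, SmartProxy, AsyncEvent, RemoteActor, FancyEvent, object]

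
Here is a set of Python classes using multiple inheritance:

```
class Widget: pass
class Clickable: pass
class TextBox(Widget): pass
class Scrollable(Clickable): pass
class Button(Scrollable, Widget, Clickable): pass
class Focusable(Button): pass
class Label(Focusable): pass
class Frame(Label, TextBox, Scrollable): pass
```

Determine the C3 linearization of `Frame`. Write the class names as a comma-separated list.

L[Frame] = Frame + merge(L[Label], L[TextBox], L[Scrollable], [Label TextBox Scrollable])
  take Label:  [Label Focusable Button Scrollable Widget Clickable object] + [TextBox Widget object] + [Scrollable Clickable object] + [Label TextBox Scrollable]
  take Focusable:  [Focusable Button Scrollable Widget Clickable object] + [TextBox Widget object] + [Scrollable Clickable object] + [TextBox Scrollable]
  take Button:  [Button Scrollable Widget Clickable object] + [TextBox Widget object] + [Scrollable Clickable object] + [TextBox Scrollable]
  take TextBox:  [Scrollable Widget Clickable object] + [TextBox Widget object] + [Scrollable Clickable object] + [TextBox Scrollable]
  take Scrollable:  [Scrollable Widget Clickable object] + [Widget object] + [Scrollable Clickable object] + [Scrollable]
  take Widget:  [Widget Clickable object] + [Widget object] + [Clickable object]
  take Clickable:  [Clickable object] + [object] + [Clickable object]
  take object:  [object] + [object] + [object]

Frame, Label, Focusable, Button, TextBox, Scrollable, Widget, Clickable, object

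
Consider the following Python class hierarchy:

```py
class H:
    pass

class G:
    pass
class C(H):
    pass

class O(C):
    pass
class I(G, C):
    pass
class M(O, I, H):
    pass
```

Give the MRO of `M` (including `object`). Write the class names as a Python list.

[M, O, I, G, C, H, object]

L[M] = M + merge(L[O], L[I], L[H], [O I H])
  take O:  [O C H object] + [I G C H object] + [H object] + [O I H]
  take I:  [C H object] + [I G C H object] + [H object] + [I H]
  take G:  [C H object] + [G C H object] + [H object] + [H]
  take C:  [C H object] + [C H object] + [H object] + [H]
  take H:  [H object] + [H object] + [H object] + [H]
  take object:  [object] + [object] + [object]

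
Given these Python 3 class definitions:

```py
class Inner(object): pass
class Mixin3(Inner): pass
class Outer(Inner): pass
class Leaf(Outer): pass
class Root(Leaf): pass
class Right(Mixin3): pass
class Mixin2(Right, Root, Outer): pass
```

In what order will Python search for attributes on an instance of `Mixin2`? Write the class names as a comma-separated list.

Mixin2, Right, Mixin3, Root, Leaf, Outer, Inner, object

L[Mixin2] = Mixin2 + merge(L[Right], L[Root], L[Outer], [Right Root Outer])
  take Right:  [Right Mixin3 Inner object] + [Root Leaf Outer Inner object] + [Outer Inner object] + [Right Root Outer]
  take Mixin3:  [Mixin3 Inner object] + [Root Leaf Outer Inner object] + [Outer Inner object] + [Root Outer]
  take Root:  [Inner object] + [Root Leaf Outer Inner object] + [Outer Inner object] + [Root Outer]
  take Leaf:  [Inner object] + [Leaf Outer Inner object] + [Outer Inner object] + [Outer]
  take Outer:  [Inner object] + [Outer Inner object] + [Outer Inner object] + [Outer]
  take Inner:  [Inner object] + [Inner object] + [Inner object]
  take object:  [object] + [object] + [object]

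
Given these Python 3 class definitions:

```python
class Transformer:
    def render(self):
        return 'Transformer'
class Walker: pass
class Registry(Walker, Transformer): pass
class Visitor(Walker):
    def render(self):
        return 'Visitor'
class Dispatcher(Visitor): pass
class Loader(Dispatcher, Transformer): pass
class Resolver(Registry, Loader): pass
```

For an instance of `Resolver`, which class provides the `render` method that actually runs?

Visitor

L[Resolver] = Resolver + merge(L[Registry], L[Loader], [Registry Loader])
  take Registry:  [Registry Walker Transformer object] + [Loader Dispatcher Visitor Walker Transformer object] + [Registry Loader]
  take Loader:  [Walker Transformer object] + [Loader Dispatcher Visitor Walker Transformer object] + [Loader]
  take Dispatcher:  [Walker Transformer object] + [Dispatcher Visitor Walker Transformer object]
  take Visitor:  [Walker Transformer object] + [Visitor Walker Transformer object]
  take Walker:  [Walker Transformer object] + [Walker Transformer object]
  take Transformer:  [Transformer object] + [Transformer object]
  take object:  [object] + [object]
MRO: Resolver Registry Loader Dispatcher Visitor Walker Transformer object
render is defined in: Transformer, Visitor. First along the MRO is Visitor.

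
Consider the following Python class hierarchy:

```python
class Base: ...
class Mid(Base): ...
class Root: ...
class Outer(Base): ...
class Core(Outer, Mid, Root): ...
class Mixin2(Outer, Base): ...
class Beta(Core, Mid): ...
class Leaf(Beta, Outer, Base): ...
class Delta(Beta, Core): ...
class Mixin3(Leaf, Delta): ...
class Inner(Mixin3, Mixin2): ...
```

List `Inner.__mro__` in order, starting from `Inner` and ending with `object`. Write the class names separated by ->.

L[Inner] = Inner + merge(L[Mixin3], L[Mixin2], [Mixin3 Mixin2])
  take Mixin3:  [Mixin3 Leaf Delta Beta Core Outer Mid Base Root object] + [Mixin2 Outer Base object] + [Mixin3 Mixin2]
  take Leaf:  [Leaf Delta Beta Core Outer Mid Base Root object] + [Mixin2 Outer Base object] + [Mixin2]
  take Delta:  [Delta Beta Core Outer Mid Base Root object] + [Mixin2 Outer Base object] + [Mixin2]
  take Beta:  [Beta Core Outer Mid Base Root object] + [Mixin2 Outer Base object] + [Mixin2]
  take Core:  [Core Outer Mid Base Root object] + [Mixin2 Outer Base object] + [Mixin2]
  take Mixin2:  [Outer Mid Base Root object] + [Mixin2 Outer Base object] + [Mixin2]
  take Outer:  [Outer Mid Base Root object] + [Outer Base object]
  take Mid:  [Mid Base Root object] + [Base object]
  take Base:  [Base Root object] + [Base object]
  take Root:  [Root object] + [object]
  take object:  [object] + [object]

Inner -> Mixin3 -> Leaf -> Delta -> Beta -> Core -> Mixin2 -> Outer -> Mid -> Base -> Root -> object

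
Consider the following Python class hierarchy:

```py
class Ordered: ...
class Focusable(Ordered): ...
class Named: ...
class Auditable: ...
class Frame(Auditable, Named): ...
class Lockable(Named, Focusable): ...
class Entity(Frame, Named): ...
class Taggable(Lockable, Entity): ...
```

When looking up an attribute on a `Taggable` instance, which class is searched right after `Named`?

Focusable

L[Taggable] = Taggable + merge(L[Lockable], L[Entity], [Lockable Entity])
  take Lockable:  [Lockable Named Focusable Ordered object] + [Entity Frame Auditable Named object] + [Lockable Entity]
  take Entity:  [Named Focusable Ordered object] + [Entity Frame Auditable Named object] + [Entity]
  take Frame:  [Named Focusable Ordered object] + [Frame Auditable Named object]
  take Auditable:  [Named Focusable Ordered object] + [Auditable Named object]
  take Named:  [Named Focusable Ordered object] + [Named object]
  take Focusable:  [Focusable Ordered object] + [object]
  take Ordered:  [Ordered object] + [object]
  take object:  [object] + [object]
MRO: Taggable Lockable Entity Frame Auditable Named Focusable Ordered object
Named is at position 5; next is Focusable.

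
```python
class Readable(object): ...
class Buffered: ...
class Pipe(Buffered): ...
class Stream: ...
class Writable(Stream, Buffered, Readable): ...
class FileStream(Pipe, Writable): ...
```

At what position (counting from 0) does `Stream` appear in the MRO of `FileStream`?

3

L[FileStream] = FileStream + merge(L[Pipe], L[Writable], [Pipe Writable])
  take Pipe:  [Pipe Buffered object] + [Writable Stream Buffered Readable object] + [Pipe Writable]
  take Writable:  [Buffered object] + [Writable Stream Buffered Readable object] + [Writable]
  take Stream:  [Buffered object] + [Stream Buffered Readable object]
  take Buffered:  [Buffered object] + [Buffered Readable object]
  take Readable:  [object] + [Readable object]
  take object:  [object] + [object]
MRO: FileStream Pipe Writable Stream Buffered Readable object
Stream sits at index 3.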